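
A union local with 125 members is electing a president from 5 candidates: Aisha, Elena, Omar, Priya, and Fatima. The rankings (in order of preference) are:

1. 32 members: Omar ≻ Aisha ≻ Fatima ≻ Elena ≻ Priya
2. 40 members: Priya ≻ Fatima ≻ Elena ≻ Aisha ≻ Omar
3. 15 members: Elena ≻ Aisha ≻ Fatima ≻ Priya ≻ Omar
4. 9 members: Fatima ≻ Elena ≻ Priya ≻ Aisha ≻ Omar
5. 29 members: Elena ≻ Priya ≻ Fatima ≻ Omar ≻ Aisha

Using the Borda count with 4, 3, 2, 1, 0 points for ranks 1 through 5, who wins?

Elena

Aisha: 32·3 + 40·1 + 15·3 + 9·1 + 29·0 = 190
Elena: 32·1 + 40·2 + 15·4 + 9·3 + 29·4 = 315
Omar: 32·4 + 40·0 + 15·0 + 9·0 + 29·1 = 157
Priya: 32·0 + 40·4 + 15·1 + 9·2 + 29·3 = 280
Fatima: 32·2 + 40·3 + 15·2 + 9·4 + 29·2 = 308
Elena has the highest Borda score (315).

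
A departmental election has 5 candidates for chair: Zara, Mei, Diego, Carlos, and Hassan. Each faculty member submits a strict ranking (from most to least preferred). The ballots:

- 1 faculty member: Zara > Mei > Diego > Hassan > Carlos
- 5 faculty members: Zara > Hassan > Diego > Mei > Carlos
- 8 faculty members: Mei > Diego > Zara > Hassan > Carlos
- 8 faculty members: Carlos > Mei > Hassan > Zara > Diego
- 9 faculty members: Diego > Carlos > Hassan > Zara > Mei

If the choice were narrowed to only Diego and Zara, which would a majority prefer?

Diego

Voters preferring Diego to Zara: 17; preferring Zara to Diego: 14.
Diego wins the head-to-head.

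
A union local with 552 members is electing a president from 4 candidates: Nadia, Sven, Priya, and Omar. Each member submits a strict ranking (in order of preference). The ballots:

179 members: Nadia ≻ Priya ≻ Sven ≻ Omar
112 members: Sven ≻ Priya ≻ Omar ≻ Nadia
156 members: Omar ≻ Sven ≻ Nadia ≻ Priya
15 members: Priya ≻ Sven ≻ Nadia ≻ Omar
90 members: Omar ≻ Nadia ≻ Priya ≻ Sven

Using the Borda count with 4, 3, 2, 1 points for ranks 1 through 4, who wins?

Nadia: 179·4 + 112·1 + 156·2 + 15·2 + 90·3 = 1440
Sven: 179·2 + 112·4 + 156·3 + 15·3 + 90·1 = 1409
Priya: 179·3 + 112·3 + 156·1 + 15·4 + 90·2 = 1269
Omar: 179·1 + 112·2 + 156·4 + 15·1 + 90·4 = 1402
Nadia has the highest Borda score (1440).

Nadia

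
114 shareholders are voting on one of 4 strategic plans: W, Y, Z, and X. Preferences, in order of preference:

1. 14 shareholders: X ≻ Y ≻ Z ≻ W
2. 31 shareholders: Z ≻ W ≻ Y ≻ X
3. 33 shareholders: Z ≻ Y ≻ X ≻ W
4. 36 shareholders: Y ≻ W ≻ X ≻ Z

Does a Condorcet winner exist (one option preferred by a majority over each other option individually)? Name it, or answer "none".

Z vs W: 78–36 for Z.
Z vs Y: 64–50 for Z.
Z vs X: 64–50 for Z.
Z beats every other option head-to-head.

Z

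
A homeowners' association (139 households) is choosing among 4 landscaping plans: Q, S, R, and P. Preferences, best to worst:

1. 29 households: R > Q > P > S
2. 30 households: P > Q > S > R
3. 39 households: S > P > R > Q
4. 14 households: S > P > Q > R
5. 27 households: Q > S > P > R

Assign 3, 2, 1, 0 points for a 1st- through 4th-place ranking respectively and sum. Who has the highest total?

P

Q: 29·2 + 30·2 + 39·0 + 14·1 + 27·3 = 213
S: 29·0 + 30·1 + 39·3 + 14·3 + 27·2 = 243
R: 29·3 + 30·0 + 39·1 + 14·0 + 27·0 = 126
P: 29·1 + 30·3 + 39·2 + 14·2 + 27·1 = 252
P has the highest Borda score (252).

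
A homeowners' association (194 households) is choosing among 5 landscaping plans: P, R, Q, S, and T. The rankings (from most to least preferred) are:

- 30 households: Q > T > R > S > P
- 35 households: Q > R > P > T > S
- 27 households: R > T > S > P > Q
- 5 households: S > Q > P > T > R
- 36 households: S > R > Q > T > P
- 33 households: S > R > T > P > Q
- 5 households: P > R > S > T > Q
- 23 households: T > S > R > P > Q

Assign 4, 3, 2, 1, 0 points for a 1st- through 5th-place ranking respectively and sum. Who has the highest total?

P: 30·0 + 35·2 + 27·1 + 5·2 + 36·0 + 33·1 + 5·4 + 23·1 = 183
R: 30·2 + 35·3 + 27·4 + 5·0 + 36·3 + 33·3 + 5·3 + 23·2 = 541
Q: 30·4 + 35·4 + 27·0 + 5·3 + 36·2 + 33·0 + 5·0 + 23·0 = 347
S: 30·1 + 35·0 + 27·2 + 5·4 + 36·4 + 33·4 + 5·2 + 23·3 = 459
T: 30·3 + 35·1 + 27·3 + 5·1 + 36·1 + 33·2 + 5·1 + 23·4 = 410
R has the highest Borda score (541).

R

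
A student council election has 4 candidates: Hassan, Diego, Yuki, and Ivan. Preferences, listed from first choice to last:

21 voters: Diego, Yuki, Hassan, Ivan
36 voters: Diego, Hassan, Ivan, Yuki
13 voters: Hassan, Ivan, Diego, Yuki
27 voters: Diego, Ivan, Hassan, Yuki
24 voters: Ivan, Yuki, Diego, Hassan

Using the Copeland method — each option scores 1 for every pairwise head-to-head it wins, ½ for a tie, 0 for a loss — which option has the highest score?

Hassan: beats Yuki and Ivan; loses to Diego → score 2.
Diego: beats Hassan, Yuki, and Ivan → score 3.
Yuki: loses to Hassan, Diego, and Ivan → score 0.
Ivan: beats Yuki; loses to Hassan and Diego → score 1.
Diego has the best pairwise record.

Diego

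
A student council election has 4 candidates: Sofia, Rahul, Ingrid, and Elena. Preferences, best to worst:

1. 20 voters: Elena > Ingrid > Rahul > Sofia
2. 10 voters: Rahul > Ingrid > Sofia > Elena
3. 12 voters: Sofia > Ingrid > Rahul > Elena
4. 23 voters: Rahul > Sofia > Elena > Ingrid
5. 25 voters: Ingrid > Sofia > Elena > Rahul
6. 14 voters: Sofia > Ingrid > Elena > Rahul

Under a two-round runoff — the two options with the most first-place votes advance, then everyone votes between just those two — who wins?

Round 1 first-place votes: Sofia 26, Rahul 33, Ingrid 25, Elena 20.
Rahul and Sofia advance.
Runoff: Rahul is preferred to Sofia by 53 voters; Sofia by 51.
Rahul wins the runoff.

Rahul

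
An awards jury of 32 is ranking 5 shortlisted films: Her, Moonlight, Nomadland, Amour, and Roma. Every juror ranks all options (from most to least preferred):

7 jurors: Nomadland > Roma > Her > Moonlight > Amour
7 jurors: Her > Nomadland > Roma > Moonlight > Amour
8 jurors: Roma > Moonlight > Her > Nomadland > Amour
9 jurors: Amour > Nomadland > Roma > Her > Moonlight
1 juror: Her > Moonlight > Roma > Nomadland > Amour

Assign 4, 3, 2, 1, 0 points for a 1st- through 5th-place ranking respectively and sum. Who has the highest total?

Her: 7·2 + 7·4 + 8·2 + 9·1 + 1·4 = 71
Moonlight: 7·1 + 7·1 + 8·3 + 9·0 + 1·3 = 41
Nomadland: 7·4 + 7·3 + 8·1 + 9·3 + 1·1 = 85
Amour: 7·0 + 7·0 + 8·0 + 9·4 + 1·0 = 36
Roma: 7·3 + 7·2 + 8·4 + 9·2 + 1·2 = 87
Roma has the highest Borda score (87).

Roma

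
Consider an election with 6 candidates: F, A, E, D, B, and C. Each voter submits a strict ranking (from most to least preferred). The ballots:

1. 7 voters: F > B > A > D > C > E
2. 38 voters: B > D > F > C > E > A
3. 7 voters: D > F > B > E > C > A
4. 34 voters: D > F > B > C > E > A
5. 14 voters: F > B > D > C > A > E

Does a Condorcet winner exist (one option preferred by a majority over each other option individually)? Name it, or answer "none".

Checking pairwise contests:
D beats F 79–21.
F beats A 100–0.
F beats E 100–0.
B beats D 59–41.
F beats B 62–38.
F beats C 100–0.
Every option loses at least one head-to-head, so there is no Condorcet winner.

none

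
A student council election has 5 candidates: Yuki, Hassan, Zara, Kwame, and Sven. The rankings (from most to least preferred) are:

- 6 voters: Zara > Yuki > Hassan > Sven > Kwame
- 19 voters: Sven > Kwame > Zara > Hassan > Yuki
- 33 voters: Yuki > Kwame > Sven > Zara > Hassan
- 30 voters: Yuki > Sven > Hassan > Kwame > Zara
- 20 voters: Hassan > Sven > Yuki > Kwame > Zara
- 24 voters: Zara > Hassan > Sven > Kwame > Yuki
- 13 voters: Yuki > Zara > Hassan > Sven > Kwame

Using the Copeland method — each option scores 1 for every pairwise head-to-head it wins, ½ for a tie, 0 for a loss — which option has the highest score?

Yuki: beats Hassan, Zara, Kwame, and Sven → score 4.
Hassan: beats Kwame; loses to Yuki, Zara, and Sven → score 1.
Zara: beats Hassan; loses to Yuki, Kwame, and Sven → score 1.
Kwame: beats Zara; loses to Yuki, Hassan, and Sven → score 1.
Sven: beats Hassan, Zara, and Kwame; loses to Yuki → score 3.
Yuki has the best pairwise record.

Yuki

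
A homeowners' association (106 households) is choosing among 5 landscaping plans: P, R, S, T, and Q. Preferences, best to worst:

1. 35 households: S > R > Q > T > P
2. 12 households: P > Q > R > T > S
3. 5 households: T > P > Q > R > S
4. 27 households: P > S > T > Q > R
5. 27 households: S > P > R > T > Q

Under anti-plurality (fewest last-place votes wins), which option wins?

T

Last-place votes: P 35, R 27, S 17, T 0, Q 27.
T is ranked last by the fewest voters, so T wins.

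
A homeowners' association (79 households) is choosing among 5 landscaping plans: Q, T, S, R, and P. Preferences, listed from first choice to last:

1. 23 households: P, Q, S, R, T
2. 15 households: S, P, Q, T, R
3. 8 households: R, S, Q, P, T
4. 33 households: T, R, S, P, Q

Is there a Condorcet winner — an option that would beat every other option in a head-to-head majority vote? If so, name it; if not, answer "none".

Checking pairwise contests:
S beats Q 56–23.
Q beats T 46–33.
R beats S 41–38.
T beats R 48–31.
S beats P 56–23.
Every option loses at least one head-to-head, so there is no Condorcet winner.

none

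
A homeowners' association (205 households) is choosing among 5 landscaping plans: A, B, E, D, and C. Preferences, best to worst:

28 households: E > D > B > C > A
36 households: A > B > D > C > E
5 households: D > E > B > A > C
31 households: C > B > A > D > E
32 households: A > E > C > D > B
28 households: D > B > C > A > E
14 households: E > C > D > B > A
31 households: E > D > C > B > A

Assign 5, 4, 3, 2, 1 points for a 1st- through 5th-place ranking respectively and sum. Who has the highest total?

D

A: 28·1 + 36·5 + 5·2 + 31·3 + 32·5 + 28·2 + 14·1 + 31·1 = 572
B: 28·3 + 36·4 + 5·3 + 31·4 + 32·1 + 28·4 + 14·2 + 31·2 = 601
E: 28·5 + 36·1 + 5·4 + 31·1 + 32·4 + 28·1 + 14·5 + 31·5 = 608
D: 28·4 + 36·3 + 5·5 + 31·2 + 32·2 + 28·5 + 14·3 + 31·4 = 677
C: 28·2 + 36·2 + 5·1 + 31·5 + 32·3 + 28·3 + 14·4 + 31·3 = 617
D has the highest Borda score (677).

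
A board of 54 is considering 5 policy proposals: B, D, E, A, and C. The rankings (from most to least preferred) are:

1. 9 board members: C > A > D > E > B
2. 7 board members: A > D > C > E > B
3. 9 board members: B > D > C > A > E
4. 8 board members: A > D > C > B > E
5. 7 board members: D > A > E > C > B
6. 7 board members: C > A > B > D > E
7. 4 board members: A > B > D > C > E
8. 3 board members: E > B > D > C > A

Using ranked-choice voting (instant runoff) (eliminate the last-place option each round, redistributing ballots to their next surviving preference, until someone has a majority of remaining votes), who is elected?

Round 1: B 9, D 7, E 3, A 19, C 16. Eliminate E.
Round 2: B 12, D 7, A 19, C 16. Eliminate D.
Round 3: B 12, A 26, C 16. Eliminate B.
Round 4: A 26, C 28. C has a majority.

C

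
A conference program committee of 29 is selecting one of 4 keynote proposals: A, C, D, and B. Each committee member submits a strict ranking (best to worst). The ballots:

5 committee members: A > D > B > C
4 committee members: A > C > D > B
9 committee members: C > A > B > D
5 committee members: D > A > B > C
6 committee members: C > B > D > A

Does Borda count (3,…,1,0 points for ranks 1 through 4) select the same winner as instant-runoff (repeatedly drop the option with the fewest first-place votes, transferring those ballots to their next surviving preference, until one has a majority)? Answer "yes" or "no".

no

Borda — scores: A 55, C 53, D 35, B 31. Winner: A.
Instant-runoff — R1 A 9, C 15, D 5, B 0 (C winner). Winner: C.
The two methods disagree.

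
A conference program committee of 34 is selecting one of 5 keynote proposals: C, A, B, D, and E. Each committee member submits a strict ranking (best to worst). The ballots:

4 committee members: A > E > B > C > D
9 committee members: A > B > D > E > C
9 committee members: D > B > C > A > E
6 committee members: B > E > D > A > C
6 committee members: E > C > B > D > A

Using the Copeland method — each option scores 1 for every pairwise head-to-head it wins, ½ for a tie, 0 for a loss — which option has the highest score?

B

C: loses to A, B, D, and E → score 0.
A: beats C and E; loses to B and D → score 2.
B: beats C, A, D, and E → score 4.
D: beats C, A, and E; loses to B → score 3.
E: beats C; loses to A, B, and D → score 1.
B has the best pairwise record.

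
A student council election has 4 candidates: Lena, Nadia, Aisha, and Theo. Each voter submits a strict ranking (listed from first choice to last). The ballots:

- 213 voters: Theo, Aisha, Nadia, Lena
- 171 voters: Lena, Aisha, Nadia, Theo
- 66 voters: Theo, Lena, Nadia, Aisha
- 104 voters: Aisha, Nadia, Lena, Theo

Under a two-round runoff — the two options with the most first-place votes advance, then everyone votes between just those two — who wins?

Round 1 first-place votes: Lena 171, Nadia 0, Aisha 104, Theo 279.
Theo and Lena advance.
Runoff: Theo is preferred to Lena by 279 voters; Lena by 275.
Theo wins the runoff.

Theo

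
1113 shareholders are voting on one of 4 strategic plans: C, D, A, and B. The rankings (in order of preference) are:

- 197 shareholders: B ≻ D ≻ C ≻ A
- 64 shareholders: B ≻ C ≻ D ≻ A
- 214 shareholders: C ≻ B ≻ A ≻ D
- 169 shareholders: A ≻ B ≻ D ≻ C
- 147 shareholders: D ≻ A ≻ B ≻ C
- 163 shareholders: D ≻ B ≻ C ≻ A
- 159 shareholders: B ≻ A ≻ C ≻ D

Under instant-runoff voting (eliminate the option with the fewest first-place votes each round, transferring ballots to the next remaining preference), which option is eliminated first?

Round 1: C 214, D 310, A 169, B 420. Eliminate A.

A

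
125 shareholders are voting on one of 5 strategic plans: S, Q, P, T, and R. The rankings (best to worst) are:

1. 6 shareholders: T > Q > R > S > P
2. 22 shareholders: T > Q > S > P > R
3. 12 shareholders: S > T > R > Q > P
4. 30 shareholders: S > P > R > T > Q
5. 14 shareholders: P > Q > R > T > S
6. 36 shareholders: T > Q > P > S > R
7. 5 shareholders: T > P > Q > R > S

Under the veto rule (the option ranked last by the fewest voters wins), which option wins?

T

Last-place votes: S 19, Q 30, P 18, T 0, R 58.
T is ranked last by the fewest voters, so T wins.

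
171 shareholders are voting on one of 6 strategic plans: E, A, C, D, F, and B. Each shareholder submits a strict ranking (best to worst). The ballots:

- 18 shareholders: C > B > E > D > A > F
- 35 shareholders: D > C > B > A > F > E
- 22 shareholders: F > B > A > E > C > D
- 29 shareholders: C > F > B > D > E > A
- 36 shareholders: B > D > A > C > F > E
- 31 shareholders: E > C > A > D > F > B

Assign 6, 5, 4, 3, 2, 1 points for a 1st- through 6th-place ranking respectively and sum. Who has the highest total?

E: 18·4 + 35·1 + 22·3 + 29·2 + 36·1 + 31·6 = 453
A: 18·2 + 35·3 + 22·4 + 29·1 + 36·4 + 31·4 = 526
C: 18·6 + 35·5 + 22·2 + 29·6 + 36·3 + 31·5 = 764
D: 18·3 + 35·6 + 22·1 + 29·3 + 36·5 + 31·3 = 646
F: 18·1 + 35·2 + 22·6 + 29·5 + 36·2 + 31·2 = 499
B: 18·5 + 35·4 + 22·5 + 29·4 + 36·6 + 31·1 = 703
C has the highest Borda score (764).

C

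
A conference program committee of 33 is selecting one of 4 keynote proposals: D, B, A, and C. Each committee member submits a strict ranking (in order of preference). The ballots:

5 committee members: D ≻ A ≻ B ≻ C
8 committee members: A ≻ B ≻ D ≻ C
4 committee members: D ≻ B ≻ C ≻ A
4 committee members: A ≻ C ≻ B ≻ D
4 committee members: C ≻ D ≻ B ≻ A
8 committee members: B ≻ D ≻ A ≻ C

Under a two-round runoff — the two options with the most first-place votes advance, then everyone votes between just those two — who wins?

Round 1 first-place votes: D 9, B 8, A 12, C 4.
A and D advance.
Runoff: A is preferred to D by 12 voters; D by 21.
D wins the runoff.

D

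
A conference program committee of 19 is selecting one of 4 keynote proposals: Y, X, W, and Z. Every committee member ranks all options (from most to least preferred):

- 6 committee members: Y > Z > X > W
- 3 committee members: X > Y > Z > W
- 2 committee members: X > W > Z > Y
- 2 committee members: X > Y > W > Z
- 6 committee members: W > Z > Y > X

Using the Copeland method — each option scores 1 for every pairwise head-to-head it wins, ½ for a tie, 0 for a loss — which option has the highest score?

Y

Y: beats X, W, and Z → score 3.
X: beats W; loses to Y and Z → score 1.
W: beats Z; loses to Y and X → score 1.
Z: beats X; loses to Y and W → score 1.
Y has the best pairwise record.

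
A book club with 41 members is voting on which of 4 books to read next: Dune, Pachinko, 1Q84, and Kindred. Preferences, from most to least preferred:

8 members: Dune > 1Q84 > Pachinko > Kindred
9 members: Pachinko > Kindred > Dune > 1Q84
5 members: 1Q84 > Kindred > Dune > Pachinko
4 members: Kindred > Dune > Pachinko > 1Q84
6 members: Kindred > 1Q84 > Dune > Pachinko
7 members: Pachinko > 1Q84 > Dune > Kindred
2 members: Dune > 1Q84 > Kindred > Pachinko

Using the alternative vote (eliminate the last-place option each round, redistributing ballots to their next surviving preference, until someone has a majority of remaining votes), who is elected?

Round 1: Dune 10, Pachinko 16, 1Q84 5, Kindred 10. Eliminate 1Q84.
Round 2: Dune 10, Pachinko 16, Kindred 15. Eliminate Dune.
Round 3: Pachinko 24, Kindred 17. Pachinko has a majority.

Pachinko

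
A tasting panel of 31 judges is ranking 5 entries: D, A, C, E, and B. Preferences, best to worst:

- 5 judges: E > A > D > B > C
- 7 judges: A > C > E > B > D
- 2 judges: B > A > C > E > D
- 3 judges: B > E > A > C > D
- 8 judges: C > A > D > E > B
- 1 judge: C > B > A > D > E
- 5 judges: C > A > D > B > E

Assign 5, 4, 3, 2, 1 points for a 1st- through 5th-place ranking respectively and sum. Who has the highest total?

A

D: 5·3 + 7·1 + 2·1 + 3·1 + 8·3 + 1·2 + 5·3 = 68
A: 5·4 + 7·5 + 2·4 + 3·3 + 8·4 + 1·3 + 5·4 = 127
C: 5·1 + 7·4 + 2·3 + 3·2 + 8·5 + 1·5 + 5·5 = 115
E: 5·5 + 7·3 + 2·2 + 3·4 + 8·2 + 1·1 + 5·1 = 84
B: 5·2 + 7·2 + 2·5 + 3·5 + 8·1 + 1·4 + 5·2 = 71
A has the highest Borda score (127).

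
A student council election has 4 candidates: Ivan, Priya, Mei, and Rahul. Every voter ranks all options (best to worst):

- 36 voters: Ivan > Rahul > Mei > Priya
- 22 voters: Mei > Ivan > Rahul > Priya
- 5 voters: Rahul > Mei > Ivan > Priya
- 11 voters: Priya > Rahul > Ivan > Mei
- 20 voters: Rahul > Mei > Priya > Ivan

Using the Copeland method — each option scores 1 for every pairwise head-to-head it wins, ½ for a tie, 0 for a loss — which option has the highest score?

Ivan

Ivan: beats Priya and Rahul; ties Mei → score 2.5.
Priya: loses to Ivan, Mei, and Rahul → score 0.
Mei: beats Priya; ties Ivan; loses to Rahul → score 1.5.
Rahul: beats Priya and Mei; loses to Ivan → score 2.
Ivan has the best pairwise record.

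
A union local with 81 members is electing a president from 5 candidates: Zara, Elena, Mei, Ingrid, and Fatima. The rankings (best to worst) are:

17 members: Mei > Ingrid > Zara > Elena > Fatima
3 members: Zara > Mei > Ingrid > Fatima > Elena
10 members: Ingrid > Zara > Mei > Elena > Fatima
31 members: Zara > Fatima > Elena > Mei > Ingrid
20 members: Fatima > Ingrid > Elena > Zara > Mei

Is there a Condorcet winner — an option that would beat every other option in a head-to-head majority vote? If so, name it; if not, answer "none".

Checking pairwise contests:
Ingrid beats Zara 47–34.
Zara beats Elena 61–20.
Zara beats Mei 64–17.
Mei beats Ingrid 51–30.
Zara beats Fatima 61–20.
Every option loses at least one head-to-head, so there is no Condorcet winner.

none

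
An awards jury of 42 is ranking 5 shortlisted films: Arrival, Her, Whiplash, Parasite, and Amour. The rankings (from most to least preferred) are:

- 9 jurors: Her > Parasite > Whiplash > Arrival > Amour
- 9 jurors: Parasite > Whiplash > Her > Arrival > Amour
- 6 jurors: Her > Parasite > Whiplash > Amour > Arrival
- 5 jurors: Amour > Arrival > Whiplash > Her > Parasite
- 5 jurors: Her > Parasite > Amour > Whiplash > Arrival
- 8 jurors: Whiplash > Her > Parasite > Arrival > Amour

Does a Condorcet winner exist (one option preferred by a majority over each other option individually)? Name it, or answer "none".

none

Checking pairwise contests:
Her beats Arrival 37–5.
Whiplash beats Her 22–20.
Parasite beats Whiplash 29–13.
Her beats Parasite 33–9.
Arrival beats Amour 26–16.
Every option loses at least one head-to-head, so there is no Condorcet winner.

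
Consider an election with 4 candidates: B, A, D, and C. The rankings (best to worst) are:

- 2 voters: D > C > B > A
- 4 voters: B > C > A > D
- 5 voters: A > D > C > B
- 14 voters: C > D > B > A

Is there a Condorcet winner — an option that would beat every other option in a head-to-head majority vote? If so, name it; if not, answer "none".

C vs B: 21–4 for C.
C vs A: 20–5 for C.
C vs D: 18–7 for C.
C beats every other option head-to-head.

C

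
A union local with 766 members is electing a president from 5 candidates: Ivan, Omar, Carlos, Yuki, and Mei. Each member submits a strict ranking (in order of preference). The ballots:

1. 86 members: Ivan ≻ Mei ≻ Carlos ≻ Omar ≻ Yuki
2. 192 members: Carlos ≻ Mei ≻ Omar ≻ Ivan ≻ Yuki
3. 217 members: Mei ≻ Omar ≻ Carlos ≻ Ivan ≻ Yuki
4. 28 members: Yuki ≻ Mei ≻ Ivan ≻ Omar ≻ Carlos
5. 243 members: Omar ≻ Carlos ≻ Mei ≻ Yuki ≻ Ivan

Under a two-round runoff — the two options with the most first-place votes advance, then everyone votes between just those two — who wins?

Round 1 first-place votes: Ivan 86, Omar 243, Carlos 192, Yuki 28, Mei 217.
Omar and Mei advance.
Runoff: Omar is preferred to Mei by 243 voters; Mei by 523.
Mei wins the runoff.

Mei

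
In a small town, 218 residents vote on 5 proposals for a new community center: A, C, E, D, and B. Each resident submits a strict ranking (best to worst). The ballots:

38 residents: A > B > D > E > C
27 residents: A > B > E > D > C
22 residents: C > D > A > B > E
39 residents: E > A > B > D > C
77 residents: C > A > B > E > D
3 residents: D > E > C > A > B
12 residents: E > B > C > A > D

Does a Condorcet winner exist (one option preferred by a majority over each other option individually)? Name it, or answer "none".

none

Checking pairwise contests:
C beats A 114–104.
E beats C 119–99.
A beats E 164–54.
A beats D 193–25.
A beats B 206–12.
Every option loses at least one head-to-head, so there is no Condorcet winner.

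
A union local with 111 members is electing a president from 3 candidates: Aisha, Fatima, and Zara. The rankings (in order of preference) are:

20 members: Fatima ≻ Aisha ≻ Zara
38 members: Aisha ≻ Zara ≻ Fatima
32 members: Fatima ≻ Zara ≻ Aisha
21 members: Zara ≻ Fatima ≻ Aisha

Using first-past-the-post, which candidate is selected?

Fatima

First-place votes: Aisha 38, Fatima 52, Zara 21.
Fatima has the most first-place votes.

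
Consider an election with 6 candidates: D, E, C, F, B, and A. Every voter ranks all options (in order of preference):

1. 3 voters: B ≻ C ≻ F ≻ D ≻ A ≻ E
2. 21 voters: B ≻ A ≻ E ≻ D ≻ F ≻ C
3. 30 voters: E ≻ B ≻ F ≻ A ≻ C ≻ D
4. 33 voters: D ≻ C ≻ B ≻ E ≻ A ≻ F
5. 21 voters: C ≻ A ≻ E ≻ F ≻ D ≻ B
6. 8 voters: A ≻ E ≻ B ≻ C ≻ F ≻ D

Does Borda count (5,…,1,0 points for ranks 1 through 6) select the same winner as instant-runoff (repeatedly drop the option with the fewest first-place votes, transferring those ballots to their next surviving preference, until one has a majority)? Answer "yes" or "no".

Borda — scores: D 234, E 374, C 295, F 170, B 363, A 304. Winner: E.
Instant-runoff — R1 D 33, E 30, C 21, F 0, B 24, A 8 (F out); R2 D 33, E 30, C 21, B 24, A 8 (A out); R3 D 33, E 38, C 21, B 24 (C out); R4 D 33, E 59, B 24 (E winner). Winner: E.
The two methods agree.

yes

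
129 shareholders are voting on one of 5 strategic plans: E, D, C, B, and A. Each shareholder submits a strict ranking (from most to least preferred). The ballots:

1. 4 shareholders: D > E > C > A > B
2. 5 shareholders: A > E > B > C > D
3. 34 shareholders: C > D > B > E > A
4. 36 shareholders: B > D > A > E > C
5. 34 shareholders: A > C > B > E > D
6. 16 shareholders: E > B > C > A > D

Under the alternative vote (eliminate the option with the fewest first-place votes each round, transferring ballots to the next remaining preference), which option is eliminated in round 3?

C

Round 1: E 16, D 4, C 34, B 36, A 39. Eliminate D.
Round 2: E 20, C 34, B 36, A 39. Eliminate E.
Round 3: C 38, B 52, A 39. Eliminate C.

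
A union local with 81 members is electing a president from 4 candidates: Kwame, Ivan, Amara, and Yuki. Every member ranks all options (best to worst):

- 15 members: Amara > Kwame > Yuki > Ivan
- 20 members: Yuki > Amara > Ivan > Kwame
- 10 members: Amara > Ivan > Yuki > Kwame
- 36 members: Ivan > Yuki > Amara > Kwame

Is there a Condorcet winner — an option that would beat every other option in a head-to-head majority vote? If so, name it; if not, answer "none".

Checking pairwise contests:
Ivan beats Kwame 66–15.
Amara beats Ivan 45–36.
Yuki beats Amara 56–25.
Ivan beats Yuki 46–35.
Every option loses at least one head-to-head, so there is no Condorcet winner.

none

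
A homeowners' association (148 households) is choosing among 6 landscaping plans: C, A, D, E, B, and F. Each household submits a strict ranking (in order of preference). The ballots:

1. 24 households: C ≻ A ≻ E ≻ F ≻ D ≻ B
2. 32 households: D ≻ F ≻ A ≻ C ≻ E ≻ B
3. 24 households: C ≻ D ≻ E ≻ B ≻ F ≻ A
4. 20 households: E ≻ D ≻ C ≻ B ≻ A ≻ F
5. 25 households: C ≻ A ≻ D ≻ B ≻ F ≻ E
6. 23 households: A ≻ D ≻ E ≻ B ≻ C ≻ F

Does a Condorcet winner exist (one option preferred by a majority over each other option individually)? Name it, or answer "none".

D

D vs C: 75–73 for D.
D vs A: 76–72 for D.
D vs E: 104–44 for D.
D vs B: 148–0 for D.
D vs F: 124–24 for D.
D beats every other option head-to-head.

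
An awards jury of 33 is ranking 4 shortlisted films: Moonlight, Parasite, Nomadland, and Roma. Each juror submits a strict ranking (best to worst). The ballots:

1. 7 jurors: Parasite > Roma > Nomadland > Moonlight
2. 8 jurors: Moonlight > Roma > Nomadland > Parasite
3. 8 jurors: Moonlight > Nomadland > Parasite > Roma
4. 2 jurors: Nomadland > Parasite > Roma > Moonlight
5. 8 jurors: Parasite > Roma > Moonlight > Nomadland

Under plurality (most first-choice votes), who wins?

First-place votes: Moonlight 16, Parasite 15, Nomadland 2, Roma 0.
Moonlight has the most first-place votes.

Moonlight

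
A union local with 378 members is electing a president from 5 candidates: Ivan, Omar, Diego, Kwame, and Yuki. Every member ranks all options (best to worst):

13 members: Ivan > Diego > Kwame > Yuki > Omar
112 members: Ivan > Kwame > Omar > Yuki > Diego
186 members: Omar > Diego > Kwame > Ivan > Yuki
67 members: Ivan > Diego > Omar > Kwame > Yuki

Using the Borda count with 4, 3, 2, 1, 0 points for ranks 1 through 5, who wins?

Ivan: 13·4 + 112·4 + 186·1 + 67·4 = 954
Omar: 13·0 + 112·2 + 186·4 + 67·2 = 1102
Diego: 13·3 + 112·0 + 186·3 + 67·3 = 798
Kwame: 13·2 + 112·3 + 186·2 + 67·1 = 801
Yuki: 13·1 + 112·1 + 186·0 + 67·0 = 125
Omar has the highest Borda score (1102).

Omar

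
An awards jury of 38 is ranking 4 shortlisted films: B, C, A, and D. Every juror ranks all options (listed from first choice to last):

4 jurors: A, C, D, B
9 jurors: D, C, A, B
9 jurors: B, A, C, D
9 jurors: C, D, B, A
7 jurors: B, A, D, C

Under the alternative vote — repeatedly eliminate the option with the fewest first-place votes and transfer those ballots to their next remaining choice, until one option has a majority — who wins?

Round 1: B 16, C 9, A 4, D 9. Eliminate A.
Round 2: B 16, C 13, D 9. Eliminate D.
Round 3: B 16, C 22. C has a majority.

C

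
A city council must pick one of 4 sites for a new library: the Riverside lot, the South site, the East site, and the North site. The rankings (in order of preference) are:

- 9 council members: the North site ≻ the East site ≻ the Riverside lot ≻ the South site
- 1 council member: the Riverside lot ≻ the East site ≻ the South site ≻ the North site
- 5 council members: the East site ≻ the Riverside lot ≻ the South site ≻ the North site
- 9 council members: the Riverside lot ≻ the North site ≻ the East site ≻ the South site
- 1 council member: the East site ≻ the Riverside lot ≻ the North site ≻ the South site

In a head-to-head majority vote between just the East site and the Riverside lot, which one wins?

Voters preferring the East site to the Riverside lot: 15; preferring the Riverside lot to the East site: 10.
the East site wins the head-to-head.

the East site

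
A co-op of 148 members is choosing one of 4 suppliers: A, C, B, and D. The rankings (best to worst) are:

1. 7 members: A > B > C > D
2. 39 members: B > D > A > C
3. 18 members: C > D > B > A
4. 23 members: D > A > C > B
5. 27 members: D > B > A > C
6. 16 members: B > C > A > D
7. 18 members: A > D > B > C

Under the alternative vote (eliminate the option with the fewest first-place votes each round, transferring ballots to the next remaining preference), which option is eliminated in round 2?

Round 1: A 25, C 18, B 55, D 50. Eliminate C.
Round 2: A 25, B 55, D 68. Eliminate A.

A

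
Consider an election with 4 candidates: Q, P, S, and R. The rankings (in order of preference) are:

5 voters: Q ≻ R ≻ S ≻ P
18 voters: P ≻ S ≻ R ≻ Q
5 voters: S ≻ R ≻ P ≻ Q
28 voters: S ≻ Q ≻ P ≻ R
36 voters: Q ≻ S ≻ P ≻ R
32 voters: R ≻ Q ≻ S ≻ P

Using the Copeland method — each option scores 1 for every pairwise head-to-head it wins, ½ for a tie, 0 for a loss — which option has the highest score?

Q: beats P, S, and R → score 3.
P: beats R; loses to Q and S → score 1.
S: beats P and R; loses to Q → score 2.
R: loses to Q, P, and S → score 0.
Q has the best pairwise record.

Q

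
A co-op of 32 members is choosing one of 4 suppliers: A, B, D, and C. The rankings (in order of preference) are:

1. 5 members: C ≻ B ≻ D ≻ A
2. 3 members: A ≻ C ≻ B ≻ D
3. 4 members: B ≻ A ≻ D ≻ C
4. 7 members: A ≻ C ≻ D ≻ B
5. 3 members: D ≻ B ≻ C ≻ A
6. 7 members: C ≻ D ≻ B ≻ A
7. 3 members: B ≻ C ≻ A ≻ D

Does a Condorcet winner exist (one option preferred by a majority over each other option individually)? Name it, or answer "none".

C

C vs A: 18–14 for C.
C vs B: 22–10 for C.
C vs D: 25–7 for C.
C beats every other option head-to-head.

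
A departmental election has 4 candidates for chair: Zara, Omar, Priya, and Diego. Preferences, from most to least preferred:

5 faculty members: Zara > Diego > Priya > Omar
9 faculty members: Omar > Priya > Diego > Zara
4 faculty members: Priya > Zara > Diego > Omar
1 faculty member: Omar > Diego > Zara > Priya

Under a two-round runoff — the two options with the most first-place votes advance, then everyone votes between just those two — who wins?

Round 1 first-place votes: Zara 5, Omar 10, Priya 4, Diego 0.
Omar and Zara advance.
Runoff: Omar is preferred to Zara by 10 voters; Zara by 9.
Omar wins the runoff.

Omar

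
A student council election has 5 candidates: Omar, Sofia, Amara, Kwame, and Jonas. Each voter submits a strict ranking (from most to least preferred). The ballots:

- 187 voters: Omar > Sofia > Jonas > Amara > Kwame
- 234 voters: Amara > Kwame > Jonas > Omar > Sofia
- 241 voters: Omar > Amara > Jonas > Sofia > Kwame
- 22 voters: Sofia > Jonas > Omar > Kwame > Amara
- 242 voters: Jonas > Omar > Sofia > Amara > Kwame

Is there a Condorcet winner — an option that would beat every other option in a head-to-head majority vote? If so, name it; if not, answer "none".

none

Checking pairwise contests:
Jonas beats Omar 498–428.
Omar beats Sofia 904–22.
Omar beats Amara 692–234.
Omar beats Kwame 692–234.
Amara beats Jonas 475–451.
Every option loses at least one head-to-head, so there is no Condorcet winner.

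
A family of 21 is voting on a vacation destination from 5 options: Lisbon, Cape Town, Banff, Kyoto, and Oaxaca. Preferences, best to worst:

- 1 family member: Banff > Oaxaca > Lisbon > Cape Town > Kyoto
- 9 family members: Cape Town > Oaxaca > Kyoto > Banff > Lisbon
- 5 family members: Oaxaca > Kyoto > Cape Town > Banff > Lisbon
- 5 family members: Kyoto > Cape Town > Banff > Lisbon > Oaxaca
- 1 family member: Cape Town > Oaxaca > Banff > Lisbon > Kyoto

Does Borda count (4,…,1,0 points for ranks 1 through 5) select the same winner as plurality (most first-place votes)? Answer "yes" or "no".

yes

Borda — scores: Lisbon 8, Cape Town 66, Banff 30, Kyoto 53, Oaxaca 53. Winner: Cape Town.
Plurality — first-place votes: Lisbon 0, Cape Town 10, Banff 1, Kyoto 5, Oaxaca 5. Winner: Cape Town.
The two methods agree.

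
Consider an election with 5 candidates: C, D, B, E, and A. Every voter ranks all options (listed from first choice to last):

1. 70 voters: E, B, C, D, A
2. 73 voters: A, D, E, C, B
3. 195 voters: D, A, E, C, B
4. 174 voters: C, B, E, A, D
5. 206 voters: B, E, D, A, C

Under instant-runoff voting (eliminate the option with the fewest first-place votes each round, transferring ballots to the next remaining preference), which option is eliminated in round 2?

A

Round 1: C 174, D 195, B 206, E 70, A 73. Eliminate E.
Round 2: C 174, D 195, B 276, A 73. Eliminate A.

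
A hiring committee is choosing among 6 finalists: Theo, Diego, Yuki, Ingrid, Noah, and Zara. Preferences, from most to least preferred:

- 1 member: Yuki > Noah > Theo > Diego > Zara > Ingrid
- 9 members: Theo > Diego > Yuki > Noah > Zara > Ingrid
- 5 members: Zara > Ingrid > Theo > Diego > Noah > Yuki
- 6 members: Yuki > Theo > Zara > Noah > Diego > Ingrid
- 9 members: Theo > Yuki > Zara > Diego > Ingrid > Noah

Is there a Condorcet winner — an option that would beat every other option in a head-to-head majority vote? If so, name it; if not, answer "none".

Theo

Theo vs Diego: 30–0 for Theo.
Theo vs Yuki: 23–7 for Theo.
Theo vs Ingrid: 25–5 for Theo.
Theo vs Noah: 29–1 for Theo.
Theo vs Zara: 25–5 for Theo.
Theo beats every other option head-to-head.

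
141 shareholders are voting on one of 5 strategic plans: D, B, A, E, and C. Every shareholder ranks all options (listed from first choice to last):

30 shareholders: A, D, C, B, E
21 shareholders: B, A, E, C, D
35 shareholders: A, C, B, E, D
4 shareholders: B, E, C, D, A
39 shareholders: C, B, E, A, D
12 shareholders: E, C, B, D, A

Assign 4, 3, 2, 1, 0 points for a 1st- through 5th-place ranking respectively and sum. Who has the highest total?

C

D: 30·3 + 21·0 + 35·0 + 4·1 + 39·0 + 12·1 = 106
B: 30·1 + 21·4 + 35·2 + 4·4 + 39·3 + 12·2 = 341
A: 30·4 + 21·3 + 35·4 + 4·0 + 39·1 + 12·0 = 362
E: 30·0 + 21·2 + 35·1 + 4·3 + 39·2 + 12·4 = 215
C: 30·2 + 21·1 + 35·3 + 4·2 + 39·4 + 12·3 = 386
C has the highest Borda score (386).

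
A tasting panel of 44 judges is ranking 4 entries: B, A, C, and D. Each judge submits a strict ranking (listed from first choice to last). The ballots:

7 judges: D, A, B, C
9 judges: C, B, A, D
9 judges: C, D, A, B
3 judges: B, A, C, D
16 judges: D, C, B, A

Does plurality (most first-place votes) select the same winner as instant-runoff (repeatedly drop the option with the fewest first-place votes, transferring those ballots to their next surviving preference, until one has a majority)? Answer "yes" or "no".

Plurality — first-place votes: B 3, A 0, C 18, D 23. Winner: D.
Instant-runoff — R1 B 3, A 0, C 18, D 23 (D winner). Winner: D.
The two methods agree.

yes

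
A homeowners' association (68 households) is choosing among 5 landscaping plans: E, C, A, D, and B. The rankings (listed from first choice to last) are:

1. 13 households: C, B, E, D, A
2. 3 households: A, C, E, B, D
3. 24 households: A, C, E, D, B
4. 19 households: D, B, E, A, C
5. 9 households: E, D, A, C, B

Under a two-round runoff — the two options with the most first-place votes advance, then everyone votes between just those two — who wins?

Round 1 first-place votes: E 9, C 13, A 27, D 19, B 0.
A and D advance.
Runoff: A is preferred to D by 27 voters; D by 41.
D wins the runoff.

D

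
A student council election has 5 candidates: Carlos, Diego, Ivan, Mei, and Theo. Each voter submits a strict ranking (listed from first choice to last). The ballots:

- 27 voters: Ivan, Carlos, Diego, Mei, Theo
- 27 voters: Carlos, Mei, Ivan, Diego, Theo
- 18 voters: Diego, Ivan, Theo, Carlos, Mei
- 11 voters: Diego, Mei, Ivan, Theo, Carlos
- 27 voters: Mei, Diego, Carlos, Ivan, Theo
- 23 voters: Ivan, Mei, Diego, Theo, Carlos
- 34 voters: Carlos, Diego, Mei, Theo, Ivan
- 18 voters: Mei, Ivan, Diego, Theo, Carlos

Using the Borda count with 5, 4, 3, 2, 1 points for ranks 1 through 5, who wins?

Diego

Carlos: 27·4 + 27·5 + 18·2 + 11·1 + 27·3 + 23·1 + 34·5 + 18·1 = 582
Diego: 27·3 + 27·2 + 18·5 + 11·5 + 27·4 + 23·3 + 34·4 + 18·3 = 647
Ivan: 27·5 + 27·3 + 18·4 + 11·3 + 27·2 + 23·5 + 34·1 + 18·4 = 596
Mei: 27·2 + 27·4 + 18·1 + 11·4 + 27·5 + 23·4 + 34·3 + 18·5 = 643
Theo: 27·1 + 27·1 + 18·3 + 11·2 + 27·1 + 23·2 + 34·2 + 18·2 = 307
Diego has the highest Borda score (647).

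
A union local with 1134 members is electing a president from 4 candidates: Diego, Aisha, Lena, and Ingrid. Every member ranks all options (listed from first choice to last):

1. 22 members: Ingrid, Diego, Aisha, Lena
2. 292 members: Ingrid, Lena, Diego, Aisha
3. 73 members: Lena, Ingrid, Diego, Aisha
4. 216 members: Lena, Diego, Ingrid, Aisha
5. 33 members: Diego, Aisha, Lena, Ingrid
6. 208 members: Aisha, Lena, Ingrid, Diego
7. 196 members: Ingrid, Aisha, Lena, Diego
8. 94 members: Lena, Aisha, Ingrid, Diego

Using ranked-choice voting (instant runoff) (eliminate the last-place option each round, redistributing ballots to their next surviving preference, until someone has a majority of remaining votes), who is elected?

Lena

Round 1: Diego 33, Aisha 208, Lena 383, Ingrid 510. Eliminate Diego.
Round 2: Aisha 241, Lena 383, Ingrid 510. Eliminate Aisha.
Round 3: Lena 624, Ingrid 510. Lena has a majority.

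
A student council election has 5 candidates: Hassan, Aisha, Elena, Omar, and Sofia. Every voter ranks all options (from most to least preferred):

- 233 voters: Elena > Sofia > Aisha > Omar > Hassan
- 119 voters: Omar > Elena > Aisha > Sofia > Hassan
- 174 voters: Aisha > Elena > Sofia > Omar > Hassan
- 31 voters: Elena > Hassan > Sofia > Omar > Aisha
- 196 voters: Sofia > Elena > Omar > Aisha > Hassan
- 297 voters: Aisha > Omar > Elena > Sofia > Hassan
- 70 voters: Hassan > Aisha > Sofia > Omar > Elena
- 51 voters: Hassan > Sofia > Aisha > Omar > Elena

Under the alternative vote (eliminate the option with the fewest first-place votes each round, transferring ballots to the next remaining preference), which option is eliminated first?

Round 1: Hassan 121, Aisha 471, Elena 264, Omar 119, Sofia 196. Eliminate Omar.

Omar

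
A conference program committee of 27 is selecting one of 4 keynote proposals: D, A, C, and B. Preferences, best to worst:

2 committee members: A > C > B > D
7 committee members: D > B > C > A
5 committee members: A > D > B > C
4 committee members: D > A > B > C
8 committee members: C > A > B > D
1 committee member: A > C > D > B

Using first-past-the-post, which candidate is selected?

D

First-place votes: D 11, A 8, C 8, B 0.
D has the most first-place votes.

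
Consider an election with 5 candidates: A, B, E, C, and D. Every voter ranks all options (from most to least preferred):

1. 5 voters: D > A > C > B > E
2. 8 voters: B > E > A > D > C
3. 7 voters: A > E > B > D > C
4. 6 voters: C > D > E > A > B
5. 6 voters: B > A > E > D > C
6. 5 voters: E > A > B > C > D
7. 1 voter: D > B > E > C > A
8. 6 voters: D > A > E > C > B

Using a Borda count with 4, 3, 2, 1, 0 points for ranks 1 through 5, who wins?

A: 5·3 + 8·2 + 7·4 + 6·1 + 6·3 + 5·3 + 1·0 + 6·3 = 116
B: 5·1 + 8·4 + 7·2 + 6·0 + 6·4 + 5·2 + 1·3 + 6·0 = 88
E: 5·0 + 8·3 + 7·3 + 6·2 + 6·2 + 5·4 + 1·2 + 6·2 = 103
C: 5·2 + 8·0 + 7·0 + 6·4 + 6·0 + 5·1 + 1·1 + 6·1 = 46
D: 5·4 + 8·1 + 7·1 + 6·3 + 6·1 + 5·0 + 1·4 + 6·4 = 87
A has the highest Borda score (116).

A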